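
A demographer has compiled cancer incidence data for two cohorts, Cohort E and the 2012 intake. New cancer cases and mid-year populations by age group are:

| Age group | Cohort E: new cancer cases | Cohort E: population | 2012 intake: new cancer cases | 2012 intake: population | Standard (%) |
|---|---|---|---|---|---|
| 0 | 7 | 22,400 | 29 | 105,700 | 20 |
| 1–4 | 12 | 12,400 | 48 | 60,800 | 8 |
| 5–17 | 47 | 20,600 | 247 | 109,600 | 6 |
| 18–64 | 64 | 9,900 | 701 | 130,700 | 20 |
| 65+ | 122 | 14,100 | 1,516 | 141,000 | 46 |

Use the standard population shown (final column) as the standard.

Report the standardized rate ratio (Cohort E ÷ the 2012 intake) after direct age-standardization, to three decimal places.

0.885

Age-specific rates per 100,000 for Cohort E: 31.25, 96.77, 228.16, 646.46, 865.25.
For the 2012 intake: 27.44, 78.95, 225.36, 536.34, 1075.18.
Standard weights: 0.20, 0.08, 0.06, 0.20, 0.46.
Cohort E: 0.2000×31.25 + 0.0800×96.77 + 0.0600×228.16 + 0.2000×646.46 + 0.4600×865.25 = 554.9884 per 100,000.
The 2012 intake: 0.2000×27.44 + 0.0800×78.95 + 0.0600×225.36 + 0.2000×536.34 + 0.4600×1075.18 = 627.1750 per 100,000.
Ratio = 554.9884 ÷ 627.1750 = 0.88490.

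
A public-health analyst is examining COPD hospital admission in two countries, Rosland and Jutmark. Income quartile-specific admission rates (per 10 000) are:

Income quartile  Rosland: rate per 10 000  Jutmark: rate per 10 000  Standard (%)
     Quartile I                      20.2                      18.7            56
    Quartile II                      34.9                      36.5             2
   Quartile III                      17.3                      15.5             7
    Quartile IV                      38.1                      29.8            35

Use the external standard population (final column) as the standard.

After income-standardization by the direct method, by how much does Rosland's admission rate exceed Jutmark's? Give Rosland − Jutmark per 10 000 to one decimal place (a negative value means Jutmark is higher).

3.8

Standard weights: 0.56, 0.02, 0.07, 0.35.
Rosland: 0.5600×20.2 + 0.0200×34.9 + 0.0700×17.3 + 0.3500×38.1 = 26.5560 per 10 000.
Jutmark: 0.5600×18.7 + 0.0200×36.5 + 0.0700×15.5 + 0.3500×29.8 = 22.7170 per 10 000.
Difference = 26.5560 − 22.7170 = 3.8390.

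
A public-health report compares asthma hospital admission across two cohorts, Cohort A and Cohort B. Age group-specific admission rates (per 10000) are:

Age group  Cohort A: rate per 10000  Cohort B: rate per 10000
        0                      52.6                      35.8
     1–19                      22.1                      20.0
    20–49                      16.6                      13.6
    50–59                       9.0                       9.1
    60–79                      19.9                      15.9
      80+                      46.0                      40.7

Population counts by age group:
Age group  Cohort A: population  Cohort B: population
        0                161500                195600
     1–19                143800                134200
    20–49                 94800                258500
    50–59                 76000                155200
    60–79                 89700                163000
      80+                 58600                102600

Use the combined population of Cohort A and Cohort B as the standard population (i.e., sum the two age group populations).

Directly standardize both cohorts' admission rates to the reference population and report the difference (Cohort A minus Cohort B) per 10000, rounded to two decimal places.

Combined standard total = 1633500; weights = 0.2186, 0.1702, 0.2163, 0.1415, 0.1547, 0.0987.
Cohort A: 0.2186×52.6 + 0.1702×22.1 + 0.2163×16.6 + 0.1415×9.0 + 0.1547×19.9 + 0.0987×46.0 = 27.7421 per 10000.
Cohort B: 0.2186×35.8 + 0.1702×20.0 + 0.2163×13.6 + 0.1415×9.1 + 0.1547×15.9 + 0.0987×40.7 = 21.9356 per 10000.
Difference = 27.7421 − 21.9356 = 5.8066.

5.81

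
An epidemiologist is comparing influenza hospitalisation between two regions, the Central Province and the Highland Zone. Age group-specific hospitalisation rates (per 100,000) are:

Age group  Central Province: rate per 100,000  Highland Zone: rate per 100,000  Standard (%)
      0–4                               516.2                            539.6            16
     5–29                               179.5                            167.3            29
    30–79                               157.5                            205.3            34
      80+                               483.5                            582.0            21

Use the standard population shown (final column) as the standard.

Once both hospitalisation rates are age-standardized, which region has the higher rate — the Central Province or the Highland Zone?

Standard weights: 0.16, 0.29, 0.34, 0.21.
The Central Province: 0.1600×516.2 + 0.2900×179.5 + 0.3400×157.5 + 0.2100×483.5 = 289.7320 per 100,000.
The Highland Zone: 0.1600×539.6 + 0.2900×167.3 + 0.3400×205.3 + 0.2100×582.0 = 326.8750 per 100,000.

Highland Zone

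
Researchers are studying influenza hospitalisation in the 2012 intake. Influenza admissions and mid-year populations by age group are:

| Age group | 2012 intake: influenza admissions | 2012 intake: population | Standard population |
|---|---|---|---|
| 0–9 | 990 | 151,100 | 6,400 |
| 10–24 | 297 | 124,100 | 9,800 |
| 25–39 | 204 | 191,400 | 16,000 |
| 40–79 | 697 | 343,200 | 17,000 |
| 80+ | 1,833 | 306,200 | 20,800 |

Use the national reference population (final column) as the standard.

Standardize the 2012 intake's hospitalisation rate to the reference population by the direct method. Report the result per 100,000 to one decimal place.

Age-specific rates per 100,000 for the 2012 intake: 655.20, 239.32, 106.58, 203.09, 598.63.
Standard total = 70,000; weights = 0.0914, 0.1400, 0.2286, 0.2429, 0.2971.
Standardized rate: 0.0914×655.20 + 0.1400×239.32 + 0.2286×106.58 + 0.2429×203.09 + 0.2971×598.63 = 344.9703 per 100,000.

345.0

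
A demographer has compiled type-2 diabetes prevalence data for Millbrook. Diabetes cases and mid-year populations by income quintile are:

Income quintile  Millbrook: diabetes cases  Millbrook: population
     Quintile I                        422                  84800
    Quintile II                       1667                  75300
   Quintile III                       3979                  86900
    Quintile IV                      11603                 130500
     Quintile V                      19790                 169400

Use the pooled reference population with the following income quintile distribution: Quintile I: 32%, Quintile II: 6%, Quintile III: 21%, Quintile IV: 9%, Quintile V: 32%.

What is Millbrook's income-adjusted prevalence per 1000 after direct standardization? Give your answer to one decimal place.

Income-specific rates per 1000 for Millbrook: 4.976, 22.138, 45.788, 88.912, 116.824.
Standard weights: 0.32, 0.06, 0.21, 0.09, 0.32.
Standardized rate: 0.3200×4.976 + 0.0600×22.138 + 0.2100×45.788 + 0.0900×88.912 + 0.3200×116.824 = 57.9221 per 1000.

57.9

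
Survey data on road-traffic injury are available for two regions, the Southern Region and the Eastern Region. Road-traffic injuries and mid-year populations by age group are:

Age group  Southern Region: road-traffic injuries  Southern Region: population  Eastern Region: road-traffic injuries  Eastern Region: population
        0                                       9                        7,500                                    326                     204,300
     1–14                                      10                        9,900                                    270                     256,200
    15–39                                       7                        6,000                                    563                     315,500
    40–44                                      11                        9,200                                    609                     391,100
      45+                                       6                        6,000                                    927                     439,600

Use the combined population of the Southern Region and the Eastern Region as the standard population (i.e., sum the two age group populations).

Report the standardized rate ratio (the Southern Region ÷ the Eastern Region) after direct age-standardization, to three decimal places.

0.661

Age-specific rates per 100,000 for the Southern Region: 120.00, 101.01, 116.67, 119.57, 100.00.
For the Eastern Region: 159.57, 105.39, 178.45, 155.71, 210.87.
Combined standard total = 1,645,300; weights = 0.1287, 0.1617, 0.1954, 0.2433, 0.2708.
The Southern Region: 0.1287×120.00 + 0.1617×101.01 + 0.1954×116.67 + 0.2433×119.57 + 0.2708×100.00 = 110.7549 per 100,000.
The Eastern Region: 0.1287×159.57 + 0.1617×105.39 + 0.1954×178.45 + 0.2433×155.71 + 0.2708×210.87 = 167.4519 per 100,000.
Ratio = 110.7549 ÷ 167.4519 = 0.66141.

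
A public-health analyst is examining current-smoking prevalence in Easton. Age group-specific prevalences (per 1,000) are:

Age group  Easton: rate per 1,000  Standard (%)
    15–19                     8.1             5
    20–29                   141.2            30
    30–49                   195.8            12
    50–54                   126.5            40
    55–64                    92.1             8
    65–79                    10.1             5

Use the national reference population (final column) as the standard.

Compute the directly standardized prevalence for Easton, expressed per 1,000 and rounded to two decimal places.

Standard weights: 0.05, 0.30, 0.12, 0.40, 0.08, 0.05.
Standardized rate: 0.0500×8.1 + 0.3000×141.2 + 0.1200×195.8 + 0.4000×126.5 + 0.0800×92.1 + 0.0500×10.1 = 124.7340 per 1,000.

124.73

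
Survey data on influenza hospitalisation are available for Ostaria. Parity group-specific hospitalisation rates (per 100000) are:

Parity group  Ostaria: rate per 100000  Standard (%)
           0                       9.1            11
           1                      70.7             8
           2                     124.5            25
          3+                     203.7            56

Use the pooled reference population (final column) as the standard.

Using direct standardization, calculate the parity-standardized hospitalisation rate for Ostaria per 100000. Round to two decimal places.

Standard weights: 0.11, 0.08, 0.25, 0.56.
Standardized rate: 0.1100×9.1 + 0.0800×70.7 + 0.2500×124.5 + 0.5600×203.7 = 151.8540 per 100000.

151.85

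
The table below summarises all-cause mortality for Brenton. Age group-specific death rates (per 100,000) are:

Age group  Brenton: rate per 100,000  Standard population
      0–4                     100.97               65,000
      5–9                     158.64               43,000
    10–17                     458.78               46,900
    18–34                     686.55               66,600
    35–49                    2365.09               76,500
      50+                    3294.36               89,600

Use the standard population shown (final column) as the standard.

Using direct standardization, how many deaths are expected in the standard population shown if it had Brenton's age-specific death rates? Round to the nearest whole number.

5567

Expected deaths = Σ (standard pop × age-specific rate ÷ 100,000)
= 65,000×100.97/100,000 + 43,000×158.64/100,000 + 46,900×458.78/100,000 + 66,600×686.55/100,000 + 76,500×2365.09/100,000 + 89,600×3294.36/100,000
= 65.63 + 68.22 + 215.17 + 457.24 + 1809.29 + 2951.75 = 5567.30.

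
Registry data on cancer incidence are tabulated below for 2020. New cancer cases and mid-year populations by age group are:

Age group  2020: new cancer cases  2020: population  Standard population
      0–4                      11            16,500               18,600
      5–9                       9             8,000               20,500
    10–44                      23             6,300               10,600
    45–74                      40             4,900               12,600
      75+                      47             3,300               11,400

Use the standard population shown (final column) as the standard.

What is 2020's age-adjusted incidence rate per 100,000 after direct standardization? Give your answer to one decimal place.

460.5

Age-specific rates per 100,000 for 2020: 66.67, 112.50, 365.08, 816.33, 1424.24.
Standard total = 73,700; weights = 0.2524, 0.2782, 0.1438, 0.1710, 0.1547.
Standardized rate: 0.2524×66.67 + 0.2782×112.50 + 0.1438×365.08 + 0.1710×816.33 + 0.1547×1424.24 = 460.4908 per 100,000.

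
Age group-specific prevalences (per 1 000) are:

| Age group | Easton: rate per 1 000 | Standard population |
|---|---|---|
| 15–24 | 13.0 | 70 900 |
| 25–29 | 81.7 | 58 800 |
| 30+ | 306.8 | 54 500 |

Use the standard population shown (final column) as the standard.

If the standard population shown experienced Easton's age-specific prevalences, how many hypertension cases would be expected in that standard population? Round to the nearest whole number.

Expected hypertension cases = Σ (standard pop × age-specific rate ÷ 1 000)
= 70 900×13.0/1 000 + 58 800×81.7/1 000 + 54 500×306.8/1 000
= 921.70 + 4803.96 + 16720.60 = 22446.26.

22446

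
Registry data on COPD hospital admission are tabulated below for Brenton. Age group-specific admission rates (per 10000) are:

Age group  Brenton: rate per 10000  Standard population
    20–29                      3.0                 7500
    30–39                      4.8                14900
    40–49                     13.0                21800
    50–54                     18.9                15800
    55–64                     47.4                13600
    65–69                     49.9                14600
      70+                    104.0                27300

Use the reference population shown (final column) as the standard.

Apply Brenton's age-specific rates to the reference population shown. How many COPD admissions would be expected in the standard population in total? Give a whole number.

Expected COPD admissions = Σ (standard pop × age-specific rate ÷ 10000)
= 7500×3.0/10000 + 14900×4.8/10000 + 21800×13.0/10000 + 15800×18.9/10000 + 13600×47.4/10000 + 14600×49.9/10000 + 27300×104.0/10000
= 2.25 + 7.15 + 28.34 + 29.86 + 64.46 + 72.85 + 283.92 = 488.84.

489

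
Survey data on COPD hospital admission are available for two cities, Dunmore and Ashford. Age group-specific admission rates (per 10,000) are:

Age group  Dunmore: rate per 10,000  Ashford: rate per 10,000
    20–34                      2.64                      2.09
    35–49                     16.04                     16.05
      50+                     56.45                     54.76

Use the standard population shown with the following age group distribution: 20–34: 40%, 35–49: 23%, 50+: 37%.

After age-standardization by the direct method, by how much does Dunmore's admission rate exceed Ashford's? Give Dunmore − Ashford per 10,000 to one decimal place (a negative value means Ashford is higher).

0.8

Standard weights: 0.40, 0.23, 0.37.
Dunmore: 0.4000×2.64 + 0.2300×16.04 + 0.3700×56.45 = 25.6317 per 10,000.
Ashford: 0.4000×2.09 + 0.2300×16.05 + 0.3700×54.76 = 24.7887 per 10,000.
Difference = 25.6317 − 24.7887 = 0.8430.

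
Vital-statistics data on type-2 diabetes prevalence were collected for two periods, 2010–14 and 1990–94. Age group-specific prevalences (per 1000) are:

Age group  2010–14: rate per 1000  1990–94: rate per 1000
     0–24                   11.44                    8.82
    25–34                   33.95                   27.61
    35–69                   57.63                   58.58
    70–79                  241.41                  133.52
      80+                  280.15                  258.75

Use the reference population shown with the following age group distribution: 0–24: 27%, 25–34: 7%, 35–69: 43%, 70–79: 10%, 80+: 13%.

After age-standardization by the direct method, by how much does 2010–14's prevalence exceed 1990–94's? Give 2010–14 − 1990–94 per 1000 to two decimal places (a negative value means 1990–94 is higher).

Standard weights: 0.27, 0.07, 0.43, 0.10, 0.13.
2010–14: 0.2700×11.44 + 0.0700×33.95 + 0.4300×57.63 + 0.1000×241.41 + 0.1300×280.15 = 90.8067 per 1000.
1990–94: 0.2700×8.82 + 0.0700×27.61 + 0.4300×58.58 + 0.1000×133.52 + 0.1300×258.75 = 76.4930 per 1000.
Difference = 90.8067 − 76.4930 = 14.3137.

14.31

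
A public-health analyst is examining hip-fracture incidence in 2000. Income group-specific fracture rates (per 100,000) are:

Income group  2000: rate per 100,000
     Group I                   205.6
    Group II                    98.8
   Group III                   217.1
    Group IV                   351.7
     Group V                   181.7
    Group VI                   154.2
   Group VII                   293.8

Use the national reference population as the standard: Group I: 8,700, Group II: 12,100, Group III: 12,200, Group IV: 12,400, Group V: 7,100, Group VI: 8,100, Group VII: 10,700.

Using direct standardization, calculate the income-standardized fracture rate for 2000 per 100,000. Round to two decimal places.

Standard total = 71,300; weights = 0.1220, 0.1697, 0.1711, 0.1739, 0.0996, 0.1136, 0.1501.
Standardized rate: 0.1220×205.6 + 0.1697×98.8 + 0.1711×217.1 + 0.1739×351.7 + 0.0996×181.7 + 0.1136×154.2 + 0.1501×293.8 = 219.8689 per 100,000.

219.87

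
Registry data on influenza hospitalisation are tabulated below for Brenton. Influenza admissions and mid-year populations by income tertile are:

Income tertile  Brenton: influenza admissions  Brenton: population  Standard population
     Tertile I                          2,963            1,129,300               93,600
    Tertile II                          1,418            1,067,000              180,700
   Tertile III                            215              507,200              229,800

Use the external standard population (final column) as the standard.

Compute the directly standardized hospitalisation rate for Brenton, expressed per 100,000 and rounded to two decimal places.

Income-specific rates per 100,000 for Brenton: 262.37, 132.90, 42.39.
Standard total = 504,100; weights = 0.1857, 0.3585, 0.4559.
Standardized rate: 0.1857×262.37 + 0.3585×132.90 + 0.4559×42.39 = 115.6789 per 100,000.

115.68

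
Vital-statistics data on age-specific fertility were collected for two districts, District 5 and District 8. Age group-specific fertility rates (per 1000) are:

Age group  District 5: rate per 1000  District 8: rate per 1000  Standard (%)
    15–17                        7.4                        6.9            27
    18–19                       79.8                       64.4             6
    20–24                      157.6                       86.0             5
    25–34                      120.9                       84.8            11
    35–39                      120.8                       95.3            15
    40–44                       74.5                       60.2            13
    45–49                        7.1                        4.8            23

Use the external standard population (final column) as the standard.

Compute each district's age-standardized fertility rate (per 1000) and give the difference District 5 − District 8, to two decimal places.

14.82

Standard weights: 0.27, 0.06, 0.05, 0.11, 0.15, 0.13, 0.23.
District 5: 0.2700×7.4 + 0.0600×79.8 + 0.0500×157.6 + 0.1100×120.9 + 0.1500×120.8 + 0.1300×74.5 + 0.2300×7.1 = 57.4030 per 1000.
District 8: 0.2700×6.9 + 0.0600×64.4 + 0.0500×86.0 + 0.1100×84.8 + 0.1500×95.3 + 0.1300×60.2 + 0.2300×4.8 = 42.5800 per 1000.
Difference = 57.4030 − 42.5800 = 14.8230.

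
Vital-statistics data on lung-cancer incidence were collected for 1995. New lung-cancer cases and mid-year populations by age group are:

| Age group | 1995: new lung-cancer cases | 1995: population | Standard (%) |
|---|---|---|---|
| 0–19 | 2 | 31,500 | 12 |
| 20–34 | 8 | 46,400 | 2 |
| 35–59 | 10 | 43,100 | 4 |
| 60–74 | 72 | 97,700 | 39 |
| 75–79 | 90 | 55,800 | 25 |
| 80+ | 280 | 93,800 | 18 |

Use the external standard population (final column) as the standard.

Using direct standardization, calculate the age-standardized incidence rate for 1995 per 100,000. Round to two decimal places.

124.83

Age-specific rates per 100,000 for 1995: 6.35, 17.24, 23.20, 73.69, 161.29, 298.51.
Standard weights: 0.12, 0.02, 0.04, 0.39, 0.25, 0.18.
Standardized rate: 0.1200×6.35 + 0.0200×17.24 + 0.0400×23.20 + 0.3900×73.69 + 0.2500×161.29 + 0.1800×298.51 = 124.8298 per 100,000.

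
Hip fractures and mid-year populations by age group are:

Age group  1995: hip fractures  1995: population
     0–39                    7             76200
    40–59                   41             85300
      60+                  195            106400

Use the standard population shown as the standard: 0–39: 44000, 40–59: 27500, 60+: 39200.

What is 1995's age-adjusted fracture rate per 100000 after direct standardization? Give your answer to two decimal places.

80.49

Age-specific rates per 100000 for 1995: 9.19, 48.07, 183.27.
Standard total = 110700; weights = 0.3975, 0.2484, 0.3541.
Standardized rate: 0.3975×9.19 + 0.2484×48.07 + 0.3541×183.27 = 80.4898 per 100000.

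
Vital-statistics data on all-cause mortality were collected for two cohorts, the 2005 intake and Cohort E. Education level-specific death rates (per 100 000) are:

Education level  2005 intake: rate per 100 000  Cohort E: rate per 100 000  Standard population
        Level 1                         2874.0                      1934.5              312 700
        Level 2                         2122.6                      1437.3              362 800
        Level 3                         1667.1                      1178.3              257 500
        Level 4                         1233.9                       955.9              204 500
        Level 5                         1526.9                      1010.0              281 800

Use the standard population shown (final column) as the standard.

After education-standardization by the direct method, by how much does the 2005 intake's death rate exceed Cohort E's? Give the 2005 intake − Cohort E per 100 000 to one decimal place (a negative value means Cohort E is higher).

Standard total = 1 419 300; weights = 0.2203, 0.2556, 0.1814, 0.1441, 0.1985.
The 2005 intake: 0.2203×2874.0 + 0.2556×2122.6 + 0.1814×1667.1 + 0.1441×1233.9 + 0.1985×1526.9 = 1959.1843 per 100 000.
Cohort E: 0.2203×1934.5 + 0.2556×1437.3 + 0.1814×1178.3 + 0.1441×955.9 + 0.1985×1010.0 = 1345.6509 per 100 000.
Difference = 1959.1843 − 1345.6509 = 613.5334.

613.5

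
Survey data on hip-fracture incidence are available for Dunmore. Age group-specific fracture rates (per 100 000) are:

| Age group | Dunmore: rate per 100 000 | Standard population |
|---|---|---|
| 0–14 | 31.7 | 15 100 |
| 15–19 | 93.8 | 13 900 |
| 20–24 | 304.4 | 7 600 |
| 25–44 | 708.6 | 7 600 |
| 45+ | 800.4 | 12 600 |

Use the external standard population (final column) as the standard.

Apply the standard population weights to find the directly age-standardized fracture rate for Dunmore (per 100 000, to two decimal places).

Standard total = 56 800; weights = 0.2658, 0.2447, 0.1338, 0.1338, 0.2218.
Standardized rate: 0.2658×31.7 + 0.2447×93.8 + 0.1338×304.4 + 0.1338×708.6 + 0.2218×800.4 = 344.4776 per 100 000.

344.48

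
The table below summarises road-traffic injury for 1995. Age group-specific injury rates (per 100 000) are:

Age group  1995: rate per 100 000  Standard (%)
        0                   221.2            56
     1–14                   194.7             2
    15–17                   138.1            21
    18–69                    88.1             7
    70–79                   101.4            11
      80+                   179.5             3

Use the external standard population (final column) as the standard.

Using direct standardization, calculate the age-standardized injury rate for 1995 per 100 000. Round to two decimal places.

179.47

Standard weights: 0.56, 0.02, 0.21, 0.07, 0.11, 0.03.
Standardized rate: 0.5600×221.2 + 0.0200×194.7 + 0.2100×138.1 + 0.0700×88.1 + 0.1100×101.4 + 0.0300×179.5 = 179.4730 per 100 000.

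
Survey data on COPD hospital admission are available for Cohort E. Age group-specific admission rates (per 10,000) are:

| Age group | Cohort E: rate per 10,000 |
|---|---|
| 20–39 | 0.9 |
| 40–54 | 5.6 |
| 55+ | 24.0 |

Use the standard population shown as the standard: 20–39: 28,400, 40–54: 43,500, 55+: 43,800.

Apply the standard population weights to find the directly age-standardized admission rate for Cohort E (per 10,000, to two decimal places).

Standard total = 115,700; weights = 0.2455, 0.3760, 0.3786.
Standardized rate: 0.2455×0.9 + 0.3760×5.6 + 0.3786×24.0 = 11.4119 per 10,000.

11.41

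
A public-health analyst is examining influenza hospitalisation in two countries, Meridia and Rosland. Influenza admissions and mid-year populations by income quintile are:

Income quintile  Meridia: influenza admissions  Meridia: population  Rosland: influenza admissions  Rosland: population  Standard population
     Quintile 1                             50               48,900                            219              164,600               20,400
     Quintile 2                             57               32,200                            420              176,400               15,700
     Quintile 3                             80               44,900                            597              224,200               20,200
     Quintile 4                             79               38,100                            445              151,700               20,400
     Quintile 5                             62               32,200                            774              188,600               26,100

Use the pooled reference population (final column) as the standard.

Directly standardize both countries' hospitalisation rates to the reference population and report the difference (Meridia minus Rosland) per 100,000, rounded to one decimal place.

Income-specific rates per 100,000 for Meridia: 102.25, 177.02, 178.17, 207.35, 192.55.
For Rosland: 133.05, 238.10, 266.28, 293.34, 410.39.
Standard total = 102,800; weights = 0.1984, 0.1527, 0.1965, 0.1984, 0.2539.
Meridia: 0.1984×102.25 + 0.1527×177.02 + 0.1965×178.17 + 0.1984×207.35 + 0.2539×192.55 = 172.3694 per 100,000.
Rosland: 0.1984×133.05 + 0.1527×238.10 + 0.1965×266.28 + 0.1984×293.34 + 0.2539×410.39 = 277.4960 per 100,000.
Difference = 172.3694 − 277.4960 = -105.1266.

-105.1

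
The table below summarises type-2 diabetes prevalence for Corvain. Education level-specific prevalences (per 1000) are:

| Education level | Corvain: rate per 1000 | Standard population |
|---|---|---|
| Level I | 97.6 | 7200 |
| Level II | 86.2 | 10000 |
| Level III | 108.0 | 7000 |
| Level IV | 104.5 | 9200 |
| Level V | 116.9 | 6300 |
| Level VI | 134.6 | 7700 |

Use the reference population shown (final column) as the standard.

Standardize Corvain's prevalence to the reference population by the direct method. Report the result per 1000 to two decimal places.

Standard total = 47400; weights = 0.1519, 0.2110, 0.1477, 0.1941, 0.1329, 0.1624.
Standardized rate: 0.1519×97.6 + 0.2110×86.2 + 0.1477×108.0 + 0.1941×104.5 + 0.1329×116.9 + 0.1624×134.6 = 106.6458 per 1000.

106.65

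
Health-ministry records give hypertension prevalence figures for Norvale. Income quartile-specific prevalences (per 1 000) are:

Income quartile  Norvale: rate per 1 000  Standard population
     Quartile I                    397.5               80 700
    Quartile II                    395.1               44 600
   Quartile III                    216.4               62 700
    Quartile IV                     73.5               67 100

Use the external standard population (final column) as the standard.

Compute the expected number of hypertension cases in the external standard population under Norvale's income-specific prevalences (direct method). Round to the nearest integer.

Expected hypertension cases = Σ (standard pop × income-specific rate ÷ 1 000)
= 80 700×397.5/1 000 + 44 600×395.1/1 000 + 62 700×216.4/1 000 + 67 100×73.5/1 000
= 32078.25 + 17621.46 + 13568.28 + 4931.85 = 68199.84.

68200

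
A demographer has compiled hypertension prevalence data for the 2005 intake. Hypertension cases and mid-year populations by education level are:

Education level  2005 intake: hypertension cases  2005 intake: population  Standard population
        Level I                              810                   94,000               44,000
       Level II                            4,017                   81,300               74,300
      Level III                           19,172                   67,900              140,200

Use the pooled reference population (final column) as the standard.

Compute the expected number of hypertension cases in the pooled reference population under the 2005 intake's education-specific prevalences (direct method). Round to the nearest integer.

43637

Education-specific rates per 1,000 for the 2005 intake: 8.617, 49.410, 282.356.
Expected hypertension cases = Σ (standard pop × education-specific rate ÷ 1,000)
= 44,000×8.617/1,000 + 74,300×49.410/1,000 + 140,200×282.356/1,000
= 379.15 + 3671.13 + 39586.37 = 43636.65.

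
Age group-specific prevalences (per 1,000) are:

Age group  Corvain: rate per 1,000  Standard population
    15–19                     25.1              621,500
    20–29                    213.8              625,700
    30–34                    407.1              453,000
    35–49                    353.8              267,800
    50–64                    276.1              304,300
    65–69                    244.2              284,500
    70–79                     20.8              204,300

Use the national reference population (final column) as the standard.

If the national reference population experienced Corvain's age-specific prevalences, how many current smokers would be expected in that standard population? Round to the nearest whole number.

586280

Expected current smokers = Σ (standard pop × age-specific rate ÷ 1,000)
= 621,500×25.1/1,000 + 625,700×213.8/1,000 + 453,000×407.1/1,000 + 267,800×353.8/1,000 + 304,300×276.1/1,000 + 284,500×244.2/1,000 + 204,300×20.8/1,000
= 15599.65 + 133774.66 + 184416.30 + 94747.64 + 84017.23 + 69474.90 + 4249.44 = 586279.82.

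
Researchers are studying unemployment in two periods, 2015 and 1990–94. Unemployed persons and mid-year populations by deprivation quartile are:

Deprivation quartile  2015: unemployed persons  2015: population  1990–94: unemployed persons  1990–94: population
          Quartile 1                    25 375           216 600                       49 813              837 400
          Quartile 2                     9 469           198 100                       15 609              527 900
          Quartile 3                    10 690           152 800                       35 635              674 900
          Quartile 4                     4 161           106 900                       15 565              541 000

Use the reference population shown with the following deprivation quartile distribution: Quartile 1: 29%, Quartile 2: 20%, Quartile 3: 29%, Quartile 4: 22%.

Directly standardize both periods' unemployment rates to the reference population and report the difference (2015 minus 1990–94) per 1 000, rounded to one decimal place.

27.6

Deprivation-specific rates per 1 000 for 2015: 117.151, 47.799, 69.961, 38.924.
For 1990–94: 59.485, 29.568, 52.800, 28.771.
Standard weights: 0.29, 0.20, 0.29, 0.22.
2015: 0.2900×117.151 + 0.2000×47.799 + 0.2900×69.961 + 0.2200×38.924 = 72.3857 per 1 000.
1990–94: 0.2900×59.485 + 0.2000×29.568 + 0.2900×52.800 + 0.2200×28.771 = 44.8061 per 1 000.
Difference = 72.3857 − 44.8061 = 27.5796.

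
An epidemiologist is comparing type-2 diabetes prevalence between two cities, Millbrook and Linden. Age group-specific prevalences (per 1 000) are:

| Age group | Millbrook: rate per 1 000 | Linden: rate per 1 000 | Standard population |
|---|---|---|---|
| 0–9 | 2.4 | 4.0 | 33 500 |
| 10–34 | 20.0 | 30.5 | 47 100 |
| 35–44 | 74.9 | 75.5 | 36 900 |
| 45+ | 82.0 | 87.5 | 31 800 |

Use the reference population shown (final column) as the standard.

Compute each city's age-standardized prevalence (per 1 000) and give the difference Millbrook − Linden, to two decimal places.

Standard total = 149 300; weights = 0.2244, 0.3155, 0.2472, 0.2130.
Millbrook: 0.2244×2.4 + 0.3155×20.0 + 0.2472×74.9 + 0.2130×82.0 = 42.8253 per 1 000.
Linden: 0.2244×4.0 + 0.3155×30.5 + 0.2472×75.5 + 0.2130×87.5 = 47.8165 per 1 000.
Difference = 42.8253 − 47.8165 = -4.9912.

-4.99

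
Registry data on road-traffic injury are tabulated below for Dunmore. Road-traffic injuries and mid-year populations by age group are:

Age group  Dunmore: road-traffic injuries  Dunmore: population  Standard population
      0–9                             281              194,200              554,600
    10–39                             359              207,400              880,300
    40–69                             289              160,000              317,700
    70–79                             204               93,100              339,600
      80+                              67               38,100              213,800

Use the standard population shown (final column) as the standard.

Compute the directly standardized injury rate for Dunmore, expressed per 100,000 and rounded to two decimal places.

Age-specific rates per 100,000 for Dunmore: 144.70, 173.10, 180.62, 219.12, 175.85.
Standard total = 2,306,000; weights = 0.2405, 0.3817, 0.1378, 0.1473, 0.0927.
Standardized rate: 0.2405×144.70 + 0.3817×173.10 + 0.1378×180.62 + 0.1473×219.12 + 0.0927×175.85 = 174.3362 per 100,000.

174.34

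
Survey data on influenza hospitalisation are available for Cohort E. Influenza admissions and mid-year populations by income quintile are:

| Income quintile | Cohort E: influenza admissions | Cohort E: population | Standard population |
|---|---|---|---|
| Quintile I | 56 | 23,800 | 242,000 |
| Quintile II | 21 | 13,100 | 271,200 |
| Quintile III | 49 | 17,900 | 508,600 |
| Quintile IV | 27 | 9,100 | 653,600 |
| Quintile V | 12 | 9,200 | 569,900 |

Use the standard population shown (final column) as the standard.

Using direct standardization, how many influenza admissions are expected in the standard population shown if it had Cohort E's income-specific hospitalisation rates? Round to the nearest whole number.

5079

Income-specific rates per 100,000 for Cohort E: 235.29, 160.31, 273.74, 296.70, 130.43.
Expected influenza admissions = Σ (standard pop × income-specific rate ÷ 100,000)
= 242,000×235.29/100,000 + 271,200×160.31/100,000 + 508,600×273.74/100,000 + 653,600×296.70/100,000 + 569,900×130.43/100,000
= 569.41 + 434.75 + 1392.26 + 1939.25 + 743.35 = 5079.02.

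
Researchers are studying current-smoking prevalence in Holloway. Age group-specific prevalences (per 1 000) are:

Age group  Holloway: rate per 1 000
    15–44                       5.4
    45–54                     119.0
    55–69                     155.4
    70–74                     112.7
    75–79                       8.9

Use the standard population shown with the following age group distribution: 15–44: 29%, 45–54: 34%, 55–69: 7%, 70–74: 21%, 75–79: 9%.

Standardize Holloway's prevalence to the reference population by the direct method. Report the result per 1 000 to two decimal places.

Standard weights: 0.29, 0.34, 0.07, 0.21, 0.09.
Standardized rate: 0.2900×5.4 + 0.3400×119.0 + 0.0700×155.4 + 0.2100×112.7 + 0.0900×8.9 = 77.3720 per 1 000.

77.37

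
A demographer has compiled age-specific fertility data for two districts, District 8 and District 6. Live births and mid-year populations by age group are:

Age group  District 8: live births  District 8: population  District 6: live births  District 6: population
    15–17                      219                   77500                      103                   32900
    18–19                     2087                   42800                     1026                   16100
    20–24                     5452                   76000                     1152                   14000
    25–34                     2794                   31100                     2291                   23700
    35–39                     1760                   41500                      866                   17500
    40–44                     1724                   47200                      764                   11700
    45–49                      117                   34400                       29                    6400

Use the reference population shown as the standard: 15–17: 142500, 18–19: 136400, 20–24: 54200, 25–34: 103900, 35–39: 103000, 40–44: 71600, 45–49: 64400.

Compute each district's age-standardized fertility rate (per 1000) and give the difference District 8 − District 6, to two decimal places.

-9.21

Age-specific rates per 1000 for District 8: 2.826, 48.762, 71.737, 89.839, 42.410, 36.525, 3.401.
For District 6: 3.131, 63.727, 82.286, 96.667, 49.486, 65.299, 4.531.
Standard total = 676000; weights = 0.2108, 0.2018, 0.0802, 0.1537, 0.1524, 0.1059, 0.0953.
District 8: 0.2108×2.826 + 0.2018×48.762 + 0.0802×71.737 + 0.1537×89.839 + 0.1524×42.410 + 0.1059×36.525 + 0.0953×3.401 = 40.6489 per 1000.
District 6: 0.2108×3.131 + 0.2018×63.727 + 0.0802×82.286 + 0.1537×96.667 + 0.1524×49.486 + 0.1059×65.299 + 0.0953×4.531 = 49.8613 per 1000.
Difference = 40.6489 − 49.8613 = -9.2124.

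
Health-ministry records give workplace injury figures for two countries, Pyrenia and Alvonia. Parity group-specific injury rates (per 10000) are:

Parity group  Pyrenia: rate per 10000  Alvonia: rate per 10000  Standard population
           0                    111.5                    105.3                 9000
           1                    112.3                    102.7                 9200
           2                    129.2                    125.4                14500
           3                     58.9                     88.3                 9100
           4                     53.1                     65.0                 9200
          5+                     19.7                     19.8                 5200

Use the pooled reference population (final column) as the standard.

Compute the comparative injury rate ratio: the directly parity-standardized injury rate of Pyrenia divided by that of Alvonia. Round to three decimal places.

0.966

Standard total = 56200; weights = 0.1601, 0.1637, 0.2580, 0.1619, 0.1637, 0.0925.
Pyrenia: 0.1601×111.5 + 0.1637×112.3 + 0.2580×129.2 + 0.1619×58.9 + 0.1637×53.1 + 0.0925×19.7 = 89.6265 per 10000.
Alvonia: 0.1601×105.3 + 0.1637×102.7 + 0.2580×125.4 + 0.1619×88.3 + 0.1637×65.0 + 0.0925×19.8 = 92.7995 per 10000.
Ratio = 89.6265 ÷ 92.7995 = 0.96581.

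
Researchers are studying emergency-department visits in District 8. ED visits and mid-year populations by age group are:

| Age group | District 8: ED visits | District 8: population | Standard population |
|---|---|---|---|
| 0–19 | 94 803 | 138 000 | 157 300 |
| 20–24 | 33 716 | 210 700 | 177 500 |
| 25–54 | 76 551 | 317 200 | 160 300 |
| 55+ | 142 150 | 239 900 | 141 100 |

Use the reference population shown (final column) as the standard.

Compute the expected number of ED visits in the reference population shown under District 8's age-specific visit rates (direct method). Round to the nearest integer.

Age-specific rates per 1 000 for District 8: 686.978, 160.019, 241.334, 592.539.
Expected ED visits = Σ (standard pop × age-specific rate ÷ 1 000)
= 157 300×686.978/1 000 + 177 500×160.019/1 000 + 160 300×241.334/1 000 + 141 100×592.539/1 000
= 108061.68 + 28403.37 + 38685.77 + 83607.19 = 258758.01.

258758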